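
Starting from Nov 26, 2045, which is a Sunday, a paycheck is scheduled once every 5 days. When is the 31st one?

The 31st occurrence is 30 intervals after the first: 30 × 5 = 150 days after Nov 26, 2045.
Nov has 30 days — 4 days to the end of Nov leaves 146.
Dec has 31 days (115 left).
Jan has 31 days (84 left).
Feb has 28 days (56 left).
Mar has 31 days (25 left).
25 days into Apr → Apr 25, 2046.

Apr 25, 2046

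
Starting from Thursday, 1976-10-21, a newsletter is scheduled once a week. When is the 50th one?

The 50th occurrence is 49 intervals after the first: 49 × 7 = 343 days after 1976-10-21.
October has 31 days — 10 days to the end of October leaves 333.
November has 30 days (303 left).
December has 31 days (272 left).
January has 31 days (241 left).
February has 28 days (213 left).
March has 31 days (182 left).
April has 30 days (152 left).
May has 31 days (121 left).
June has 30 days (91 left).
July has 31 days (60 left).
August has 31 days (29 left).
29 days into September → 1977-09-29.

1977-09-29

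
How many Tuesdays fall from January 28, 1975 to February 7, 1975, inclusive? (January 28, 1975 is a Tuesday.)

January 28, 1975 is a Tuesday; the first Tuesday on or after it is January 28, 1975.
From January 28, 1975 to February 7, 1975: 3 + 7 = 10 days (rest of January, February).
10 ÷ 7 = 1 full weeks with remainder 3, so 1 more Tuesdays after the first → 2.

2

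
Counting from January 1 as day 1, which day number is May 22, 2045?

Days in months before May: 31 + 28 + 31 + 30 = 120.
Plus 22 days into May → day 142.

142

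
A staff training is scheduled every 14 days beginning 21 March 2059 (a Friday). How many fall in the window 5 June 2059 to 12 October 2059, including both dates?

Occurrences land 14·i days after 21 March 2059 for i = 0, 1, 2, …
5 June 2059 is 76 days after the start; 76 ÷ 14 = 5 remainder 6; since the remainder is 6, round up to i = 6. First occurrence in the window: #7 on 13 June 2059 (6×14 = 84 days in).
12 October 2059 is 205 days after the start; 205 ÷ 14 = 14 remainder 9. Last occurrence in the window: #15 on 3 October 2059.
Occurrences #7 through #15: 9 in total.

9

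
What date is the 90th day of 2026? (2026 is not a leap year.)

January has 31 days (90 − 31 = 59 remain).
February has 28 days (59 − 28 = 31 remain).
31 into March → March 31.

March 31, 2026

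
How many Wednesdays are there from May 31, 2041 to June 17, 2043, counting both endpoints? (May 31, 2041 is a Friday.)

107

May 31, 2041 is a Friday; the first Wednesday on or after it is June 5, 2041 (5 days later).
From June 5, 2041 to June 17, 2043: 209 + 365 + 168 = 742 days (rest of 2041, 2042, to June 17, 2043 in 2043).
742 ÷ 7 = 106 full weeks with remainder 0, so 106 more Wednesdays after the first → 107.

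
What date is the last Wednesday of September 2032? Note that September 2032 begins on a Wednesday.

September 2032 begins on a Wednesday, so the first Wednesday is September 1.
September 2032 has 30 days. Adding weeks: 1, 8, 15, 22, 29 — the last one ≤ 30 is the 29th.

September 29, 2032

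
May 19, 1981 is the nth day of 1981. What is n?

Days in months before May: 31 + 28 + 31 + 30 = 120.
Plus 19 days into May → day 139.

139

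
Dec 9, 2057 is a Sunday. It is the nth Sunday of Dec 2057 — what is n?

Day 9 falls in week ⌈9/7⌉ of the month.
Days 1–7 hold the 1st Sunday, 8–14 the 2nd, 15–21 the 3rd, 22–28 the 4th, 29–31 the 5th.
9 is in the range for the 2nd.

2nd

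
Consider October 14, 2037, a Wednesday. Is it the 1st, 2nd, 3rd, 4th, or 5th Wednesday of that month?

Day 14 falls in week ⌈14/7⌉ of the month.
Days 1–7 hold the 1st Wednesday, 8–14 the 2nd, 15–21 the 3rd, 22–28 the 4th, 29–31 the 5th.
14 is in the range for the 2nd.

2nd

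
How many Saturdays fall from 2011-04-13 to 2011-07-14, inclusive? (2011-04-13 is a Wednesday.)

13

2011-04-13 is a Wednesday; the first Saturday on or after it is 2011-04-16 (3 days later).
From 2011-04-16 to 2011-07-14: 14 + 31 + 30 + 14 = 89 days (rest of April, May, June, July).
89 ÷ 7 = 12 full weeks with remainder 5, so 12 more Saturdays after the first → 13.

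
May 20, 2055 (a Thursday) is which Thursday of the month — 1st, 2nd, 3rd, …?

3rd

Day 20 falls in week ⌈20/7⌉ of the month.
Days 1–7 hold the 1st Thursday, 8–14 the 2nd, 15–21 the 3rd, 22–28 the 4th, 29–31 the 5th.
20 is in the range for the 3rd.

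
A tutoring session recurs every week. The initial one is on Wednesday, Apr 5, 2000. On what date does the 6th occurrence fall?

May 10, 2000

The 6th occurrence is 5 intervals after the first: 5 × 7 = 35 days after Apr 5, 2000.
Apr has 30 days — 25 days to the end of Apr leaves 10.
10 days into May → May 10, 2000.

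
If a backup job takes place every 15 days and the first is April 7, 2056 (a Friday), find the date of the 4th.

May 22, 2056

The 4th occurrence is 3 intervals after the first: 3 × 15 = 45 days after April 7, 2056.
April has 30 days — 23 days to the end of April leaves 22.
22 days into May → May 22, 2056.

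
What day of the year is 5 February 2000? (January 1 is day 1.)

36

Days in months before February: 31 = 31.
Plus 5 days into February → day 36.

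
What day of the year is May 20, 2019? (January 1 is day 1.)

140

Days in months before May: 31 + 28 + 31 + 30 = 120.
Plus 20 days into May → day 140.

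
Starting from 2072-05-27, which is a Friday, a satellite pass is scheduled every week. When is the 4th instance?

The 4th occurrence is 3 intervals after the first: 3 × 7 = 21 days after 2072-05-27.
May has 31 days — 4 days to the end of May leaves 17.
17 days into June → 2072-06-17.

2072-06-17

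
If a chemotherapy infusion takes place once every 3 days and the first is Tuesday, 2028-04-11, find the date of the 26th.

The 26th occurrence is 25 intervals after the first: 25 × 3 = 75 days after 2028-04-11.
April has 30 days — 19 days to the end of April leaves 56.
May has 31 days (25 left).
25 days into June → 2028-06-25.

2028-06-25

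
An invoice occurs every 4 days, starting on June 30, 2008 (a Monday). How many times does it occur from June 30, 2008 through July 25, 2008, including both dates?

Occurrences land 4·i days after June 30, 2008 for i = 0, 1, 2, …
The window opens on the start date, so the first occurrence inside is #1 on June 30, 2008.
July 25, 2008 is 25 days after the start; 25 ÷ 4 = 6 remainder 1. Last occurrence in the window: #7 on July 24, 2008.
Occurrences #1 through #7: 7 in total.

7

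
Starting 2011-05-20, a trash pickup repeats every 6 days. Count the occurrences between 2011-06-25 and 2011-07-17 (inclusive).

Occurrences land 6·i days after 2011-05-20 for i = 0, 1, 2, …
2011-06-25 is 36 days after the start; 36 ÷ 6 = 6 remainder 0. First occurrence in the window: #7 on 2011-06-25 (6×6 = 36 days in).
2011-07-17 is 58 days after the start; 58 ÷ 6 = 9 remainder 4. Last occurrence in the window: #10 on 2011-07-13.
Occurrences #7 through #10: 4 in total.

4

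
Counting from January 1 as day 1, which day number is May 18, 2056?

Days in months before May: 31 + 29 + 31 + 30 = 121.
Plus 18 days into May → day 139.

139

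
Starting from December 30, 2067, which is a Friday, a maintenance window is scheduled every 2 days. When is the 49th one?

The 49th occurrence is 48 intervals after the first: 48 × 2 = 96 days after December 30, 2067.
December has 31 days — 1 day to the end of December leaves 95.
January has 31 days (64 left).
February has 29 days (35 left).
March has 31 days (4 left).
4 days into April → April 4, 2068.

April 4, 2068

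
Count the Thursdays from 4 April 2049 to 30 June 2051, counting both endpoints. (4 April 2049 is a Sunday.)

4 April 2049 is a Sunday; the first Thursday on or after it is 8 April 2049 (4 days later).
From 8 April 2049 to 30 June 2051: 267 + 365 + 181 = 813 days (rest of 2049, 2050, to 30 June 2051 in 2051).
813 ÷ 7 = 116 full weeks with remainder 1, so 116 more Thursdays after the first → 117.

117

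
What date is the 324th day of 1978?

January has 31 days (324 − 31 = 293 remain).
February has 28 days (293 − 28 = 265 remain).
March has 31 days (265 − 31 = 234 remain).
April has 30 days (234 − 30 = 204 remain).
May has 31 days (204 − 31 = 173 remain).
June has 30 days (173 − 30 = 143 remain).
July has 31 days (143 − 31 = 112 remain).
August has 31 days (112 − 31 = 81 remain).
September has 30 days (81 − 30 = 51 remain).
October has 31 days (51 − 31 = 20 remain).
20 into November → November 20.

20 November 1978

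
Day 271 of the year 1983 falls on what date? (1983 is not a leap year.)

January has 31 days (271 − 31 = 240 remain).
February has 28 days (240 − 28 = 212 remain).
March has 31 days (212 − 31 = 181 remain).
April has 30 days (181 − 30 = 151 remain).
May has 31 days (151 − 31 = 120 remain).
June has 30 days (120 − 30 = 90 remain).
July has 31 days (90 − 31 = 59 remain).
August has 31 days (59 − 31 = 28 remain).
28 into September → September 28.

28 September 1983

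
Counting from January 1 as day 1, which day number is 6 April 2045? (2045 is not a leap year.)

96

Days in months before April: 31 + 28 + 31 = 90.
Plus 6 days into April → day 96.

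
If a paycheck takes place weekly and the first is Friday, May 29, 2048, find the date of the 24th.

The 24th occurrence is 23 intervals after the first: 23 × 7 = 161 days after May 29, 2048.
May has 31 days — 2 days to the end of May leaves 159.
June has 30 days (129 left).
July has 31 days (98 left).
August has 31 days (67 left).
September has 30 days (37 left).
October has 31 days (6 left).
6 days into November → November 6, 2048.

November 6, 2048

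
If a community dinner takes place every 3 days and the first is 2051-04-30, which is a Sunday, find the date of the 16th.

2051-06-14

The 16th occurrence is 15 intervals after the first: 15 × 3 = 45 days after 2051-04-30.
April has 30 days — 0 days to the end of April leaves 45.
May has 31 days (14 left).
14 days into June → 2051-06-14.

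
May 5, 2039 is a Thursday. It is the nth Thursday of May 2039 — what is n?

1st

Day 5 falls in week ⌈5/7⌉ of the month.
Days 1–7 hold the 1st Thursday, 8–14 the 2nd, 15–21 the 3rd, 22–28 the 4th, 29–31 the 5th.
5 is in the range for the 1st.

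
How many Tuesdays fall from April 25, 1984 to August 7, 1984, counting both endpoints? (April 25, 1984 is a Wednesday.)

April 25, 1984 is a Wednesday; the first Tuesday on or after it is May 1, 1984 (6 days later).
From May 1, 1984 to August 7, 1984: 30 + 30 + 31 + 7 = 98 days (rest of May, June, July, August).
98 ÷ 7 = 14 full weeks with remainder 0, so 14 more Tuesdays after the first → 15.

15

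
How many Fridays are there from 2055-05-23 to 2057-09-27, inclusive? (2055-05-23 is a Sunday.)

2055-05-23 is a Sunday; the first Friday on or after it is 2055-05-28 (5 days later).
From 2055-05-28 to 2057-09-27: 217 + 366 + 270 = 853 days (rest of 2055, 2056, to 2057-09-27 in 2057).
853 ÷ 7 = 121 full weeks with remainder 6, so 121 more Fridays after the first → 122.

122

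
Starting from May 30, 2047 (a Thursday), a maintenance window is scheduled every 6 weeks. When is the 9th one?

Apr 30, 2048

The 9th occurrence is 8 intervals after the first: 8 × 42 = 336 days after May 30, 2047.
May has 31 days — 1 day to the end of May leaves 335.
Jun has 30 days (305 left).
Jul has 31 days (274 left).
Aug has 31 days (243 left).
Sep has 30 days (213 left).
Oct has 31 days (182 left).
Nov has 30 days (152 left).
Dec has 31 days (121 left).
Jan has 31 days (90 left).
Feb has 29 days (61 left).
Mar has 31 days (30 left).
30 days into Apr → Apr 30, 2048.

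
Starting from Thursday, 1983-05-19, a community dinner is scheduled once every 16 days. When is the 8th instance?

1983-09-08

The 8th occurrence is 7 intervals after the first: 7 × 16 = 112 days after 1983-05-19.
May has 31 days — 12 days to the end of May leaves 100.
June has 30 days (70 left).
July has 31 days (39 left).
August has 31 days (8 left).
8 days into September → 1983-09-08.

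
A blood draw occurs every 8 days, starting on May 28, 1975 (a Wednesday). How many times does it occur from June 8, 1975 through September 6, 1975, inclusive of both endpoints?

11

Occurrences land 8·i days after May 28, 1975 for i = 0, 1, 2, …
June 8, 1975 is 11 days after the start; 11 ÷ 8 = 1 remainder 3; since the remainder is 3, round up to i = 2. First occurrence in the window: #3 on June 13, 1975 (2×8 = 16 days in).
September 6, 1975 is 101 days after the start; 101 ÷ 8 = 12 remainder 5. Last occurrence in the window: #13 on September 1, 1975.
Occurrences #3 through #13: 11 in total.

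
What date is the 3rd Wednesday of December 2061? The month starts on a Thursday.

December 2061 begins on a Thursday, so the first Wednesday is December 7 (6 days later).
The 3rd Wednesday is 2 weeks later: 7 + 14 = 21.

December 21, 2061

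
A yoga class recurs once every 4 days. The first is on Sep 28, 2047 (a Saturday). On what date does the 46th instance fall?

Mar 26, 2048

The 46th occurrence is 45 intervals after the first: 45 × 4 = 180 days after Sep 28, 2047.
Sep has 30 days — 2 days to the end of Sep leaves 178.
Oct has 31 days (147 left).
Nov has 30 days (117 left).
Dec has 31 days (86 left).
Jan has 31 days (55 left).
Feb has 29 days (26 left).
26 days into Mar → Mar 26, 2048.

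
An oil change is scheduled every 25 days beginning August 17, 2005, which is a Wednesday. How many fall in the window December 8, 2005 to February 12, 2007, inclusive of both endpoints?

Occurrences land 25·i days after August 17, 2005 for i = 0, 1, 2, …
December 8, 2005 is 113 days after the start; 113 ÷ 25 = 4 remainder 13; since the remainder is 13, round up to i = 5. First occurrence in the window: #6 on December 20, 2005 (5×25 = 125 days in).
February 12, 2007 is 544 days after the start; 544 ÷ 25 = 21 remainder 19. Last occurrence in the window: #22 on January 24, 2007.
Occurrences #6 through #22: 17 in total.

17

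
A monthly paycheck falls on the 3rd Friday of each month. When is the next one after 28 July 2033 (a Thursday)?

July 2033 starts on a Friday; its first Friday is the 1st, so the 3rd Friday is the 15th — 15 July 2033.
That is not after 28 July 2033, so look at August 2033.
August 2033 starts on a Monday; its first Friday is the 5th, so the 3rd Friday is the 19th — 19 August 2033.

19 August 2033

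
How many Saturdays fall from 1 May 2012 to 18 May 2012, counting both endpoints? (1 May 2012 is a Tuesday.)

1 May 2012 is a Tuesday; the first Saturday on or after it is 5 May 2012 (4 days later).
From 5 May 2012 to 18 May 2012 is 18 − 5 = 13 days.
13 ÷ 7 = 1 full weeks with remainder 6, so 1 more Saturdays after the first → 2.

2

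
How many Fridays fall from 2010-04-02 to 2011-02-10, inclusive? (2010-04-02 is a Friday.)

45

2010-04-02 is a Friday; the first Friday on or after it is 2010-04-02.
From 2010-04-02 to 2011-02-10: 28 + 31 + 30 + 31 + 31 + 30 + 31 + 30 + 31 + 31 + 10 = 314 days (rest of April, May, June, July, August, September, October, November, December, January, February).
314 ÷ 7 = 44 full weeks with remainder 6, so 44 more Fridays after the first → 45.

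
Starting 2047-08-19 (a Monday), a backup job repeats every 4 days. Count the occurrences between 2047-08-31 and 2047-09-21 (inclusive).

6

Occurrences land 4·i days after 2047-08-19 for i = 0, 1, 2, …
2047-08-31 is 12 days after the start; 12 ÷ 4 = 3 remainder 0. First occurrence in the window: #4 on 2047-08-31 (3×4 = 12 days in).
2047-09-21 is 33 days after the start; 33 ÷ 4 = 8 remainder 1. Last occurrence in the window: #9 on 2047-09-20.
Occurrences #4 through #9: 6 in total.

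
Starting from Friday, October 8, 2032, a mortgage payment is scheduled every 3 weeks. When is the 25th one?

February 24, 2034

The 25th occurrence is 24 intervals after the first: 24 × 21 = 504 days after October 8, 2032.
October has 31 days — 23 days to the end of October leaves 481.
From end of October to end of 2032 is 61 days (420 left).
2033 has 365 days (55 left).
January has 31 days (24 left).
24 days into February → February 24, 2034.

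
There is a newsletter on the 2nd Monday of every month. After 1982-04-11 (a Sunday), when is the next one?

April 1982 starts on a Thursday; its first Monday is the 5th, so the 2nd Monday is the 12th — 1982-04-12.
1982-04-12 is after 1982-04-11, so that is the next one.

1982-04-12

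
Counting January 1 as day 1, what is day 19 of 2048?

2048-01-19

19 into January → January 19.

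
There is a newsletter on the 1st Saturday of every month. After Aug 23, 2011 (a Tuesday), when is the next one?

Sep 3, 2011

Aug 2011 starts on a Monday, so its 1st Saturday is Aug 6, 2011 (5 days in).
That is not after Aug 23, 2011, so look at Sep 2011.
Sep 2011 starts on a Thursday, so its 1st Saturday is Sep 3, 2011 (2 days in).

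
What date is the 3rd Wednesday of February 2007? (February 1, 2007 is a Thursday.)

February 2007 begins on a Thursday, so the first Wednesday is February 7 (6 days later).
The 3rd Wednesday is 2 weeks later: 7 + 14 = 21.

February 21, 2007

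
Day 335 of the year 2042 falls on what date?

1 December 2042

January has 31 days (335 − 31 = 304 remain).
February has 28 days (304 − 28 = 276 remain).
March has 31 days (276 − 31 = 245 remain).
April has 30 days (245 − 30 = 215 remain).
May has 31 days (215 − 31 = 184 remain).
June has 30 days (184 − 30 = 154 remain).
July has 31 days (154 − 31 = 123 remain).
August has 31 days (123 − 31 = 92 remain).
September has 30 days (92 − 30 = 62 remain).
October has 31 days (62 − 31 = 31 remain).
November has 30 days (31 − 30 = 1 remain).
1 into December → December 1.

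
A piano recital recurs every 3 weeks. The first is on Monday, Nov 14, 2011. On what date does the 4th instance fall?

The 4th occurrence is 3 intervals after the first: 3 × 21 = 63 days after Nov 14, 2011.
Nov has 30 days — 16 days to the end of Nov leaves 47.
Dec has 31 days (16 left).
16 days into Jan → Jan 16, 2012.

Jan 16, 2012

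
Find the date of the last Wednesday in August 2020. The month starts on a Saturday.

August 2020 begins on a Saturday, so the first Wednesday is August 5 (4 days later).
August 2020 has 31 days. Adding weeks: 5, 12, 19, 26 — the last one ≤ 31 is the 26th.

2020-08-26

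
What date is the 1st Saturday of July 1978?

The first Saturday of July 1978 is July 1.

July 1, 1978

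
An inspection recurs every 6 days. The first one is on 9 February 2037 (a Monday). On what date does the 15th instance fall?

4 May 2037

The 15th occurrence is 14 intervals after the first: 14 × 6 = 84 days after 9 February 2037.
February has 28 days — 19 days to the end of February leaves 65.
March has 31 days (34 left).
April has 30 days (4 left).
4 days into May → 4 May 2037.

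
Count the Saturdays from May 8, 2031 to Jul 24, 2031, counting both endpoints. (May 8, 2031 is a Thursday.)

11

May 8, 2031 is a Thursday; the first Saturday on or after it is May 10, 2031 (2 days later).
From May 10, 2031 to Jul 24, 2031: 21 + 30 + 24 = 75 days (rest of May, Jun, Jul).
75 ÷ 7 = 10 full weeks with remainder 5, so 10 more Saturdays after the first → 11.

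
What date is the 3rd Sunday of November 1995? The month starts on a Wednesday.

November 1995 begins on a Wednesday, so the first Sunday is November 5 (4 days later).
The 3rd Sunday is 2 weeks later: 5 + 14 = 19.

1995-11-19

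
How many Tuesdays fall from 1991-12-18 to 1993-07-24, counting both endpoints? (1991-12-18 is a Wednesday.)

1991-12-18 is a Wednesday; the first Tuesday on or after it is 1991-12-24 (6 days later).
From 1991-12-24 to 1993-07-24: 7 + 366 + 205 = 578 days (rest of 1991, 1992, to 1993-07-24 in 1993).
578 ÷ 7 = 82 full weeks with remainder 4, so 82 more Tuesdays after the first → 83.

83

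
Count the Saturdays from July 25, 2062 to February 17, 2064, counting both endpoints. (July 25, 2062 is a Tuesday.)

82

July 25, 2062 is a Tuesday; the first Saturday on or after it is July 29, 2062 (4 days later).
From July 29, 2062 to February 17, 2064: 155 + 365 + 48 = 568 days (rest of 2062, 2063, to February 17, 2064 in 2064).
568 ÷ 7 = 81 full weeks with remainder 1, so 81 more Saturdays after the first → 82.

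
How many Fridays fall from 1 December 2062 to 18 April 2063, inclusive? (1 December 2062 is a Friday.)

1 December 2062 is a Friday; the first Friday on or after it is 1 December 2062.
From 1 December 2062 to 18 April 2063: 30 + 31 + 28 + 31 + 18 = 138 days (rest of December, January, February, March, April).
138 ÷ 7 = 19 full weeks with remainder 5, so 19 more Fridays after the first → 20.

20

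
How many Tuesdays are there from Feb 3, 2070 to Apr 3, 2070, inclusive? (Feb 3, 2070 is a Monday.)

Feb 3, 2070 is a Monday; the first Tuesday on or after it is Feb 4, 2070 (1 day later).
From Feb 4, 2070 to Apr 3, 2070: 24 + 31 + 3 = 58 days (rest of Feb, Mar, Apr).
58 ÷ 7 = 8 full weeks with remainder 2, so 8 more Tuesdays after the first → 9.

9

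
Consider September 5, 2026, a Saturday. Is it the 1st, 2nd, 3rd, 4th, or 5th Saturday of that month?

1st

Day 5 falls in week ⌈5/7⌉ of the month.
Days 1–7 hold the 1st Saturday, 8–14 the 2nd, 15–21 the 3rd, 22–28 the 4th, 29–31 the 5th.
5 is in the range for the 1st.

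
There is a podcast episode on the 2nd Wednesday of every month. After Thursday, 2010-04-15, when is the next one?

2010-05-12

April 2010 starts on a Thursday; its first Wednesday is the 7th, so the 2nd Wednesday is the 14th — 2010-04-14.
That is not after 2010-04-15, so look at May 2010.
May 2010 starts on a Saturday; its first Wednesday is the 5th, so the 2nd Wednesday is the 12th — 2010-05-12.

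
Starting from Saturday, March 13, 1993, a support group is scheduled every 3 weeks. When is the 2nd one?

The 2nd occurrence is 1 interval after the first: 1 × 21 = 21 days after March 13, 1993.
March has 31 days — 18 days to the end of March leaves 3.
3 days into April → April 3, 1993.

April 3, 1993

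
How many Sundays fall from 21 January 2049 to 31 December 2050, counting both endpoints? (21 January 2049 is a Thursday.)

21 January 2049 is a Thursday; the first Sunday on or after it is 24 January 2049 (3 days later).
From 24 January 2049 to 31 December 2050: 341 + 365 = 706 days (rest of 2049, to 31 December 2050 in 2050).
706 ÷ 7 = 100 full weeks with remainder 6, so 100 more Sundays after the first → 101.

101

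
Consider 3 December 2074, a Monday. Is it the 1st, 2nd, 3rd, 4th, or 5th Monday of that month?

1st

Day 3 falls in week ⌈3/7⌉ of the month.
Days 1–7 hold the 1st Monday, 8–14 the 2nd, 15–21 the 3rd, 22–28 the 4th, 29–31 the 5th.
3 is in the range for the 1st.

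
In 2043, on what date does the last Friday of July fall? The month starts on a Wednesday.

July 2043 begins on a Wednesday, so the first Friday is July 3 (2 days later).
July 2043 has 31 days. Adding weeks: 3, 10, 17, 24, 31 — the last one ≤ 31 is the 31st.

July 31, 2043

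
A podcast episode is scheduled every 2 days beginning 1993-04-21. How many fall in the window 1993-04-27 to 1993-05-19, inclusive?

Occurrences land 2·i days after 1993-04-21 for i = 0, 1, 2, …
1993-04-27 is 6 days after the start; 6 ÷ 2 = 3 remainder 0. First occurrence in the window: #4 on 1993-04-27 (3×2 = 6 days in).
1993-05-19 is 28 days after the start; 28 ÷ 2 = 14 remainder 0. Last occurrence in the window: #15 on 1993-05-19.
Occurrences #4 through #15: 12 in total.

12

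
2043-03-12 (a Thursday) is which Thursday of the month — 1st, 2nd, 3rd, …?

2nd

Day 12 falls in week ⌈12/7⌉ of the month.
Days 1–7 hold the 1st Thursday, 8–14 the 2nd, 15–21 the 3rd, 22–28 the 4th, 29–31 the 5th.
12 is in the range for the 2nd.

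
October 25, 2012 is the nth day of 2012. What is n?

Days in months before October: 31 + 29 + 31 + 30 + 31 + 30 + 31 + 31 + 30 = 274.
Plus 25 days into October → day 299.

299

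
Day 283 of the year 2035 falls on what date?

January has 31 days (283 − 31 = 252 remain).
February has 28 days (252 − 28 = 224 remain).
March has 31 days (224 − 31 = 193 remain).
April has 30 days (193 − 30 = 163 remain).
May has 31 days (163 − 31 = 132 remain).
June has 30 days (132 − 30 = 102 remain).
July has 31 days (102 − 31 = 71 remain).
August has 31 days (71 − 31 = 40 remain).
September has 30 days (40 − 30 = 10 remain).
10 into October → October 10.

October 10, 2035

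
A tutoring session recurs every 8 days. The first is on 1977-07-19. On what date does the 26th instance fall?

1978-02-04

The 26th occurrence is 25 intervals after the first: 25 × 8 = 200 days after 1977-07-19.
July has 31 days — 12 days to the end of July leaves 188.
August has 31 days (157 left).
September has 30 days (127 left).
October has 31 days (96 left).
November has 30 days (66 left).
December has 31 days (35 left).
January has 31 days (4 left).
4 days into February → 1978-02-04.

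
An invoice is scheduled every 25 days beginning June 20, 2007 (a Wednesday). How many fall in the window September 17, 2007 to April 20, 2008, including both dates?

9

Occurrences land 25·i days after June 20, 2007 for i = 0, 1, 2, …
September 17, 2007 is 89 days after the start; 89 ÷ 25 = 3 remainder 14; since the remainder is 14, round up to i = 4. First occurrence in the window: #5 on September 28, 2007 (4×25 = 100 days in).
April 20, 2008 is 305 days after the start; 305 ÷ 25 = 12 remainder 5. Last occurrence in the window: #13 on April 15, 2008.
Occurrences #5 through #13: 9 in total.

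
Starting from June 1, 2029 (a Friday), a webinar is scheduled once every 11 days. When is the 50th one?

November 22, 2030

The 50th occurrence is 49 intervals after the first: 49 × 11 = 539 days after June 1, 2029.
June has 30 days — 29 days to the end of June leaves 510.
From end of June to end of 2029 is 184 days (326 left).
January has 31 days (295 left).
February has 28 days (267 left).
March has 31 days (236 left).
April has 30 days (206 left).
May has 31 days (175 left).
June has 30 days (145 left).
July has 31 days (114 left).
August has 31 days (83 left).
September has 30 days (53 left).
October has 31 days (22 left).
22 days into November → November 22, 2030.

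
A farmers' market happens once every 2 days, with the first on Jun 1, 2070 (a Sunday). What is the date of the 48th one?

The 48th occurrence is 47 intervals after the first: 47 × 2 = 94 days after Jun 1, 2070.
Jun has 30 days — 29 days to the end of Jun leaves 65.
Jul has 31 days (34 left).
Aug has 31 days (3 left).
3 days into Sep → Sep 3, 2070.

Sep 3, 2070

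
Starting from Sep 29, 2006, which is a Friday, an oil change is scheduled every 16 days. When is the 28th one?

Dec 5, 2007

The 28th occurrence is 27 intervals after the first: 27 × 16 = 432 days after Sep 29, 2006.
Sep has 30 days — 1 day to the end of Sep leaves 431.
From end of Sep to end of 2006 is 92 days (339 left).
Jan has 31 days (308 left).
Feb has 28 days (280 left).
Mar has 31 days (249 left).
Apr has 30 days (219 left).
May has 31 days (188 left).
Jun has 30 days (158 left).
Jul has 31 days (127 left).
Aug has 31 days (96 left).
Sep has 30 days (66 left).
Oct has 31 days (35 left).
Nov has 30 days (5 left).
5 days into Dec → Dec 5, 2007.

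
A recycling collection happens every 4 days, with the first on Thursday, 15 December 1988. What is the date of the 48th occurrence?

21 June 1989

The 48th occurrence is 47 intervals after the first: 47 × 4 = 188 days after 15 December 1988.
December has 31 days — 16 days to the end of December leaves 172.
January has 31 days (141 left).
February has 28 days (113 left).
March has 31 days (82 left).
April has 30 days (52 left).
May has 31 days (21 left).
21 days into June → 21 June 1989.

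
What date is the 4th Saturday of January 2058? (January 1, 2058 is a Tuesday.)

January 2058 begins on a Tuesday, so the first Saturday is January 5 (4 days later).
The 4th Saturday is 3 weeks later: 5 + 21 = 26.

January 26, 2058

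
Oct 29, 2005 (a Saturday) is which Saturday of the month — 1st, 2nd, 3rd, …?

5th

Day 29 falls in week ⌈29/7⌉ of the month.
Days 1–7 hold the 1st Saturday, 8–14 the 2nd, 15–21 the 3rd, 22–28 the 4th, 29–31 the 5th.
29 is in the range for the 5th.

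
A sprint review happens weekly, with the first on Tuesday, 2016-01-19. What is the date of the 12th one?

2016-04-05

The 12th occurrence is 11 intervals after the first: 11 × 7 = 77 days after 2016-01-19.
January has 31 days — 12 days to the end of January leaves 65.
February has 29 days (36 left).
March has 31 days (5 left).
5 days into April → 2016-04-05.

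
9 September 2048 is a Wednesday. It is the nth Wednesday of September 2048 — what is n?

2nd

Day 9 falls in week ⌈9/7⌉ of the month.
Days 1–7 hold the 1st Wednesday, 8–14 the 2nd, 15–21 the 3rd, 22–28 the 4th, 29–31 the 5th.
9 is in the range for the 2nd.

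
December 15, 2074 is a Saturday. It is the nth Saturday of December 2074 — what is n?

Day 15 falls in week ⌈15/7⌉ of the month.
Days 1–7 hold the 1st Saturday, 8–14 the 2nd, 15–21 the 3rd, 22–28 the 4th, 29–31 the 5th.
15 is in the range for the 3rd.

3rd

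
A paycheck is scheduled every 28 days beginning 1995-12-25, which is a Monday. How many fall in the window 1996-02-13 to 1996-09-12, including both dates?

Occurrences land 28·i days after 1995-12-25 for i = 0, 1, 2, …
1996-02-13 is 50 days after the start; 50 ÷ 28 = 1 remainder 22; since the remainder is 22, round up to i = 2. First occurrence in the window: #3 on 1996-02-19 (2×28 = 56 days in).
1996-09-12 is 262 days after the start; 262 ÷ 28 = 9 remainder 10. Last occurrence in the window: #10 on 1996-09-02.
Occurrences #3 through #10: 8 in total.

8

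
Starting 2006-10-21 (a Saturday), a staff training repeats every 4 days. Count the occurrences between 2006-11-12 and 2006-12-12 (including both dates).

Occurrences land 4·i days after 2006-10-21 for i = 0, 1, 2, …
2006-11-12 is 22 days after the start; 22 ÷ 4 = 5 remainder 2; since the remainder is 2, round up to i = 6. First occurrence in the window: #7 on 2006-11-14 (6×4 = 24 days in).
2006-12-12 is 52 days after the start; 52 ÷ 4 = 13 remainder 0. Last occurrence in the window: #14 on 2006-12-12.
Occurrences #7 through #14: 8 in total.

8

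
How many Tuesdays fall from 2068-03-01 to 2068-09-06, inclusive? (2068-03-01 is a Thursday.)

2068-03-01 is a Thursday; the first Tuesday on or after it is 2068-03-06 (5 days later).
From 2068-03-06 to 2068-09-06: 25 + 30 + 31 + 30 + 31 + 31 + 6 = 184 days (rest of March, April, May, June, July, August, September).
184 ÷ 7 = 26 full weeks with remainder 2, so 26 more Tuesdays after the first → 27.

27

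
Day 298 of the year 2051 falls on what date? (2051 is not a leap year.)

October 25, 2051

January has 31 days (298 − 31 = 267 remain).
February has 28 days (267 − 28 = 239 remain).
March has 31 days (239 − 31 = 208 remain).
April has 30 days (208 − 30 = 178 remain).
May has 31 days (178 − 31 = 147 remain).
June has 30 days (147 − 30 = 117 remain).
July has 31 days (117 − 31 = 86 remain).
August has 31 days (86 − 31 = 55 remain).
September has 30 days (55 − 30 = 25 remain).
25 into October → October 25.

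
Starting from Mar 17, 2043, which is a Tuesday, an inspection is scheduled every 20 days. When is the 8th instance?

The 8th occurrence is 7 intervals after the first: 7 × 20 = 140 days after Mar 17, 2043.
Mar has 31 days — 14 days to the end of Mar leaves 126.
Apr has 30 days (96 left).
May has 31 days (65 left).
Jun has 30 days (35 left).
Jul has 31 days (4 left).
4 days into Aug → Aug 4, 2043.

Aug 4, 2043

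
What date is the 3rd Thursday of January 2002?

January 2002 begins on a Tuesday, so the first Thursday is January 3 (2 days later).
The 3rd Thursday is 2 weeks later: 3 + 14 = 17.

2002-01-17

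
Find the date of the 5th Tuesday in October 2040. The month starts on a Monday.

October 2040 begins on a Monday, so the first Tuesday is October 2 (1 day later).
The 5th Tuesday is 4 weeks later: 2 + 28 = 30.

30 October 2040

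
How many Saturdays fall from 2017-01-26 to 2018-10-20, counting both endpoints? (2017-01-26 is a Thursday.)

2017-01-26 is a Thursday; the first Saturday on or after it is 2017-01-28 (2 days later).
From 2017-01-28 to 2018-10-20: 337 + 293 = 630 days (rest of 2017, to 2018-10-20 in 2018).
630 ÷ 7 = 90 full weeks with remainder 0, so 90 more Saturdays after the first → 91.

91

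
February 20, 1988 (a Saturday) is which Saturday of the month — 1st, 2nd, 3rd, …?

3rd

Day 20 falls in week ⌈20/7⌉ of the month.
Days 1–7 hold the 1st Saturday, 8–14 the 2nd, 15–21 the 3rd, 22–28 the 4th, 29–31 the 5th.
20 is in the range for the 3rd.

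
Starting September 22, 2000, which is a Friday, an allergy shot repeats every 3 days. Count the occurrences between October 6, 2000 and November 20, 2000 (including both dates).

15

Occurrences land 3·i days after September 22, 2000 for i = 0, 1, 2, …
October 6, 2000 is 14 days after the start; 14 ÷ 3 = 4 remainder 2; since the remainder is 2, round up to i = 5. First occurrence in the window: #6 on October 7, 2000 (5×3 = 15 days in).
November 20, 2000 is 59 days after the start; 59 ÷ 3 = 19 remainder 2. Last occurrence in the window: #20 on November 18, 2000.
Occurrences #6 through #20: 15 in total.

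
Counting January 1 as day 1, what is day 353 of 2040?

18 December 2040

January has 31 days (353 − 31 = 322 remain).
February has 29 days (322 − 29 = 293 remain).
March has 31 days (293 − 31 = 262 remain).
April has 30 days (262 − 30 = 232 remain).
May has 31 days (232 − 31 = 201 remain).
June has 30 days (201 − 30 = 171 remain).
July has 31 days (171 − 31 = 140 remain).
August has 31 days (140 − 31 = 109 remain).
September has 30 days (109 − 30 = 79 remain).
October has 31 days (79 − 31 = 48 remain).
November has 30 days (48 − 30 = 18 remain).
18 into December → December 18.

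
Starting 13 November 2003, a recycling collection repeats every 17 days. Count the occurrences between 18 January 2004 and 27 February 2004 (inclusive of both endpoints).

3

Occurrences land 17·i days after 13 November 2003 for i = 0, 1, 2, …
18 January 2004 is 66 days after the start; 66 ÷ 17 = 3 remainder 15; since the remainder is 15, round up to i = 4. First occurrence in the window: #5 on 20 January 2004 (4×17 = 68 days in).
27 February 2004 is 106 days after the start; 106 ÷ 17 = 6 remainder 4. Last occurrence in the window: #7 on 23 February 2004.
Occurrences #5 through #7: 3 in total.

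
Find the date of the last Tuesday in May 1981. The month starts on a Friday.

26 May 1981

May 1981 begins on a Friday, so the first Tuesday is May 5 (4 days later).
May 1981 has 31 days. Adding weeks: 5, 12, 19, 26 — the last one ≤ 31 is the 26th.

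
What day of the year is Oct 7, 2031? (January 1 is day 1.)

280

Days in months before Oct: 31 + 28 + 31 + 30 + 31 + 30 + 31 + 31 + 30 = 273.
Plus 7 days into Oct → day 280.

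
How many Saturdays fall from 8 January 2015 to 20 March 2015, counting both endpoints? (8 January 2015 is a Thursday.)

8 January 2015 is a Thursday; the first Saturday on or after it is 10 January 2015 (2 days later).
From 10 January 2015 to 20 March 2015: 21 + 28 + 20 = 69 days (rest of January, February, March).
69 ÷ 7 = 9 full weeks with remainder 6, so 9 more Saturdays after the first → 10.

10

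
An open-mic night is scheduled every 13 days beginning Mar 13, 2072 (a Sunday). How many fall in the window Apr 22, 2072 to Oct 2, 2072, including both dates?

Occurrences land 13·i days after Mar 13, 2072 for i = 0, 1, 2, …
Apr 22, 2072 is 40 days after the start; 40 ÷ 13 = 3 remainder 1; since the remainder is 1, round up to i = 4. First occurrence in the window: #5 on May 4, 2072 (4×13 = 52 days in).
Oct 2, 2072 is 203 days after the start; 203 ÷ 13 = 15 remainder 8. Last occurrence in the window: #16 on Sep 24, 2072.
Occurrences #5 through #16: 12 in total.

12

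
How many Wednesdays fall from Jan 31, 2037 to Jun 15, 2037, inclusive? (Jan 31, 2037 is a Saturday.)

Jan 31, 2037 is a Saturday; the first Wednesday on or after it is Feb 4, 2037 (4 days later).
From Feb 4, 2037 to Jun 15, 2037: 24 + 31 + 30 + 31 + 15 = 131 days (rest of Feb, Mar, Apr, May, Jun).
131 ÷ 7 = 18 full weeks with remainder 5, so 18 more Wednesdays after the first → 19.

19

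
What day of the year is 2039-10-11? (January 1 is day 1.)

284

Days in months before October: 31 + 28 + 31 + 30 + 31 + 30 + 31 + 31 + 30 = 273.
Plus 11 days into October → day 284.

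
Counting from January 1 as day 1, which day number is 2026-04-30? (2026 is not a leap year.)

Days in months before April: 31 + 28 + 31 = 90.
Plus 30 days into April → day 120.

120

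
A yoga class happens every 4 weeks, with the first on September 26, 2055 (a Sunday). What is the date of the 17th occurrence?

The 17th occurrence is 16 intervals after the first: 16 × 28 = 448 days after September 26, 2055.
September has 30 days — 4 days to the end of September leaves 444.
From end of September to end of 2055 is 92 days (352 left).
January has 31 days (321 left).
February has 29 days (292 left).
March has 31 days (261 left).
April has 30 days (231 left).
May has 31 days (200 left).
June has 30 days (170 left).
July has 31 days (139 left).
August has 31 days (108 left).
September has 30 days (78 left).
October has 31 days (47 left).
November has 30 days (17 left).
17 days into December → December 17, 2056.

December 17, 2056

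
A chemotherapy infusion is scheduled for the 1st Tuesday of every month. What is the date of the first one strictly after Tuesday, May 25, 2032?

May 2032 starts on a Saturday, so its 1st Tuesday is May 4, 2032 (3 days in).
That is not after May 25, 2032, so look at June 2032.
June 2032 starts on a Tuesday, so its 1st Tuesday is June 1, 2032.

June 1, 2032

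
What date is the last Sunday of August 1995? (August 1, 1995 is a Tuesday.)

August 1995 begins on a Tuesday, so the first Sunday is August 6 (5 days later).
August 1995 has 31 days. Adding weeks: 6, 13, 20, 27 — the last one ≤ 31 is the 27th.

27 August 1995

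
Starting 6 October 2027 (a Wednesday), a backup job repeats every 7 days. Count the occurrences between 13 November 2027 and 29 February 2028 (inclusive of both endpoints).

15

Occurrences land 7·i days after 6 October 2027 for i = 0, 1, 2, …
13 November 2027 is 38 days after the start; 38 ÷ 7 = 5 remainder 3; since the remainder is 3, round up to i = 6. First occurrence in the window: #7 on 17 November 2027 (6×7 = 42 days in).
29 February 2028 is 146 days after the start; 146 ÷ 7 = 20 remainder 6. Last occurrence in the window: #21 on 23 February 2028.
Occurrences #7 through #21: 15 in total.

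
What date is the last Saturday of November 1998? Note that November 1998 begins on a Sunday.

November 1998 begins on a Sunday, so the first Saturday is November 7 (6 days later).
November 1998 has 30 days. Adding weeks: 7, 14, 21, 28 — the last one ≤ 30 is the 28th.

November 28, 1998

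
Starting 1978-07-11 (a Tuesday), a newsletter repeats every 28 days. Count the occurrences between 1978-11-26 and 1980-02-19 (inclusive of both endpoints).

Occurrences land 28·i days after 1978-07-11 for i = 0, 1, 2, …
1978-11-26 is 138 days after the start; 138 ÷ 28 = 4 remainder 26; since the remainder is 26, round up to i = 5. First occurrence in the window: #6 on 1978-11-28 (5×28 = 140 days in).
1980-02-19 is 588 days after the start; 588 ÷ 28 = 21 remainder 0. Last occurrence in the window: #22 on 1980-02-19.
Occurrences #6 through #22: 17 in total.

17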